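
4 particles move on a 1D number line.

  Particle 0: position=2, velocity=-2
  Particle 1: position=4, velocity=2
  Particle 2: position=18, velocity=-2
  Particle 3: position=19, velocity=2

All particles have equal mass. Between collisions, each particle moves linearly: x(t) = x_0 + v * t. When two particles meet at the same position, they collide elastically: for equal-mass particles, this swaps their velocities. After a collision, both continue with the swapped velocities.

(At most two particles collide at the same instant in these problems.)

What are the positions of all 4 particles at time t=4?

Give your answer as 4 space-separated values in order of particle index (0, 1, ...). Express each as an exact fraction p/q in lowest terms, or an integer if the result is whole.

Answer: -6 10 12 27

Derivation:
Collision at t=7/2: particles 1 and 2 swap velocities; positions: p0=-5 p1=11 p2=11 p3=26; velocities now: v0=-2 v1=-2 v2=2 v3=2
Advance to t=4 (no further collisions before then); velocities: v0=-2 v1=-2 v2=2 v3=2; positions = -6 10 12 27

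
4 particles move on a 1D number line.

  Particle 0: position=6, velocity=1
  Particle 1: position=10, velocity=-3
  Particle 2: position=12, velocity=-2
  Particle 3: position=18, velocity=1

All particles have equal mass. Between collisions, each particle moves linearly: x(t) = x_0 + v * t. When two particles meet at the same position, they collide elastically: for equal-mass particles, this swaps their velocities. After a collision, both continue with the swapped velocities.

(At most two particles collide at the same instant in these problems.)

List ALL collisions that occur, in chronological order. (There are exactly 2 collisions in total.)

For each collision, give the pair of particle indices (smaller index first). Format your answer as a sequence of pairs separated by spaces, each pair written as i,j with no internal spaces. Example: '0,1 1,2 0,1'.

Answer: 0,1 1,2

Derivation:
Collision at t=1: particles 0 and 1 swap velocities; positions: p0=7 p1=7 p2=10 p3=19; velocities now: v0=-3 v1=1 v2=-2 v3=1
Collision at t=2: particles 1 and 2 swap velocities; positions: p0=4 p1=8 p2=8 p3=20; velocities now: v0=-3 v1=-2 v2=1 v3=1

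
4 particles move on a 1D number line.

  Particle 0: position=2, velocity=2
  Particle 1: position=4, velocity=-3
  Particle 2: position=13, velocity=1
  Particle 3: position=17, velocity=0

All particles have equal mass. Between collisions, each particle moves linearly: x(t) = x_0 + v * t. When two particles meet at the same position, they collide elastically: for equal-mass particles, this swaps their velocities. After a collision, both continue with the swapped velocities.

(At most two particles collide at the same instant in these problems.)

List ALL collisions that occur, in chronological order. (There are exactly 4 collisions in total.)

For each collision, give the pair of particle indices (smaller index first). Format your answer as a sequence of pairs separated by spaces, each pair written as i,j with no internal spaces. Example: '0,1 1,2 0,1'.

Answer: 0,1 2,3 1,2 2,3

Derivation:
Collision at t=2/5: particles 0 and 1 swap velocities; positions: p0=14/5 p1=14/5 p2=67/5 p3=17; velocities now: v0=-3 v1=2 v2=1 v3=0
Collision at t=4: particles 2 and 3 swap velocities; positions: p0=-8 p1=10 p2=17 p3=17; velocities now: v0=-3 v1=2 v2=0 v3=1
Collision at t=15/2: particles 1 and 2 swap velocities; positions: p0=-37/2 p1=17 p2=17 p3=41/2; velocities now: v0=-3 v1=0 v2=2 v3=1
Collision at t=11: particles 2 and 3 swap velocities; positions: p0=-29 p1=17 p2=24 p3=24; velocities now: v0=-3 v1=0 v2=1 v3=2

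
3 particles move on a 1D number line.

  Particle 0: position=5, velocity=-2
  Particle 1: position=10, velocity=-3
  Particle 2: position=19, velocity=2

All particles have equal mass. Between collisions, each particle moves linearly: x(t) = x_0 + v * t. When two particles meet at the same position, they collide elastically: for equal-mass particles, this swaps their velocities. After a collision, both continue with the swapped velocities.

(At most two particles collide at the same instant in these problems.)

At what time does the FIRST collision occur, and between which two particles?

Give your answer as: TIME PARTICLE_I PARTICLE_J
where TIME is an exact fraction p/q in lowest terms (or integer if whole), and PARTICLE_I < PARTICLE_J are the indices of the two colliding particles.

Pair (0,1): pos 5,10 vel -2,-3 -> gap=5, closing at 1/unit, collide at t=5
Pair (1,2): pos 10,19 vel -3,2 -> not approaching (rel speed -5 <= 0)
Earliest collision: t=5 between 0 and 1

Answer: 5 0 1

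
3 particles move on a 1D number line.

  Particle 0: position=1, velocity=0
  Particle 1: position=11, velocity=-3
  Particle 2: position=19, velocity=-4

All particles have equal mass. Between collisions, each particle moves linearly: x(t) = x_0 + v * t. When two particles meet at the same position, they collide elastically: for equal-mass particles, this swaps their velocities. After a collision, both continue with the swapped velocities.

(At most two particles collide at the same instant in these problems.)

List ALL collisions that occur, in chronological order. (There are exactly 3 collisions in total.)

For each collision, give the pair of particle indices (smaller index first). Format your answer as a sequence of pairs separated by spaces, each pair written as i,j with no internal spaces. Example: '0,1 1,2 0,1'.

Collision at t=10/3: particles 0 and 1 swap velocities; positions: p0=1 p1=1 p2=17/3; velocities now: v0=-3 v1=0 v2=-4
Collision at t=9/2: particles 1 and 2 swap velocities; positions: p0=-5/2 p1=1 p2=1; velocities now: v0=-3 v1=-4 v2=0
Collision at t=8: particles 0 and 1 swap velocities; positions: p0=-13 p1=-13 p2=1; velocities now: v0=-4 v1=-3 v2=0

Answer: 0,1 1,2 0,1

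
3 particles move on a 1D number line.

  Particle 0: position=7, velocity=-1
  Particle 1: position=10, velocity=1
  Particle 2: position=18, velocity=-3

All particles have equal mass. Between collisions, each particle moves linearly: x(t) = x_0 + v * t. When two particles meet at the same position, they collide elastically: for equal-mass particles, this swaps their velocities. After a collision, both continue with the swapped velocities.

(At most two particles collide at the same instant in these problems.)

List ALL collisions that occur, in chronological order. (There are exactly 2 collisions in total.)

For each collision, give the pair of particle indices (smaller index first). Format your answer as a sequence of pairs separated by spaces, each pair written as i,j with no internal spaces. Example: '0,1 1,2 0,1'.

Collision at t=2: particles 1 and 2 swap velocities; positions: p0=5 p1=12 p2=12; velocities now: v0=-1 v1=-3 v2=1
Collision at t=11/2: particles 0 and 1 swap velocities; positions: p0=3/2 p1=3/2 p2=31/2; velocities now: v0=-3 v1=-1 v2=1

Answer: 1,2 0,1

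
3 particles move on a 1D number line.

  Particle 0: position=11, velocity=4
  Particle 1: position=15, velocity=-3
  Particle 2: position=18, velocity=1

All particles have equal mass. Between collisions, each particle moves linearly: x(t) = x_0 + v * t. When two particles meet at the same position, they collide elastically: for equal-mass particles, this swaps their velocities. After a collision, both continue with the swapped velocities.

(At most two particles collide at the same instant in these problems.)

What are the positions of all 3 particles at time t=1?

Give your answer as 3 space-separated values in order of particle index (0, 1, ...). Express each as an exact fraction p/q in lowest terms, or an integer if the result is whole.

Answer: 12 15 19

Derivation:
Collision at t=4/7: particles 0 and 1 swap velocities; positions: p0=93/7 p1=93/7 p2=130/7; velocities now: v0=-3 v1=4 v2=1
Advance to t=1 (no further collisions before then); velocities: v0=-3 v1=4 v2=1; positions = 12 15 19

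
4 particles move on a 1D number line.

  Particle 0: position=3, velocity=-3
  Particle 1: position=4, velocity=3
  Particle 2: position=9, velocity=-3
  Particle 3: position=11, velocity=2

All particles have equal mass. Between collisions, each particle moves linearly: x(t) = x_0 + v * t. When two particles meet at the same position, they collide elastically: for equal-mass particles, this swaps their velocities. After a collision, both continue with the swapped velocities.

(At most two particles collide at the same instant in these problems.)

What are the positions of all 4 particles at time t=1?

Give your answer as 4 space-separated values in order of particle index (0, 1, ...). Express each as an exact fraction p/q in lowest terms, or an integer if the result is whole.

Answer: 0 6 7 13

Derivation:
Collision at t=5/6: particles 1 and 2 swap velocities; positions: p0=1/2 p1=13/2 p2=13/2 p3=38/3; velocities now: v0=-3 v1=-3 v2=3 v3=2
Advance to t=1 (no further collisions before then); velocities: v0=-3 v1=-3 v2=3 v3=2; positions = 0 6 7 13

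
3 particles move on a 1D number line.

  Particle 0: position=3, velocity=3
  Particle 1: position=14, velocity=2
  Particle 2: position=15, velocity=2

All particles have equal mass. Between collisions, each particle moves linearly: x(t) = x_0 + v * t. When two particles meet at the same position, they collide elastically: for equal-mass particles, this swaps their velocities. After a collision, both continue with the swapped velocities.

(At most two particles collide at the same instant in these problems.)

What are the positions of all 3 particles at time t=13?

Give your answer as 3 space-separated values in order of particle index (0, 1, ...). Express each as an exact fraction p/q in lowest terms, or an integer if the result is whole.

Collision at t=11: particles 0 and 1 swap velocities; positions: p0=36 p1=36 p2=37; velocities now: v0=2 v1=3 v2=2
Collision at t=12: particles 1 and 2 swap velocities; positions: p0=38 p1=39 p2=39; velocities now: v0=2 v1=2 v2=3
Advance to t=13 (no further collisions before then); velocities: v0=2 v1=2 v2=3; positions = 40 41 42

Answer: 40 41 42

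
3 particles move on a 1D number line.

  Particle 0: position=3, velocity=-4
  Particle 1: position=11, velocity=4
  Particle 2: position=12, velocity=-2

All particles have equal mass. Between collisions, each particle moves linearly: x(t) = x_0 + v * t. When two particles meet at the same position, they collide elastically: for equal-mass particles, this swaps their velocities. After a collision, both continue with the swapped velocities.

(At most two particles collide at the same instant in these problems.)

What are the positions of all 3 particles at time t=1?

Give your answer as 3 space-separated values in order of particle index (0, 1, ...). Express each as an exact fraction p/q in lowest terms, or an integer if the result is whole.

Answer: -1 10 15

Derivation:
Collision at t=1/6: particles 1 and 2 swap velocities; positions: p0=7/3 p1=35/3 p2=35/3; velocities now: v0=-4 v1=-2 v2=4
Advance to t=1 (no further collisions before then); velocities: v0=-4 v1=-2 v2=4; positions = -1 10 15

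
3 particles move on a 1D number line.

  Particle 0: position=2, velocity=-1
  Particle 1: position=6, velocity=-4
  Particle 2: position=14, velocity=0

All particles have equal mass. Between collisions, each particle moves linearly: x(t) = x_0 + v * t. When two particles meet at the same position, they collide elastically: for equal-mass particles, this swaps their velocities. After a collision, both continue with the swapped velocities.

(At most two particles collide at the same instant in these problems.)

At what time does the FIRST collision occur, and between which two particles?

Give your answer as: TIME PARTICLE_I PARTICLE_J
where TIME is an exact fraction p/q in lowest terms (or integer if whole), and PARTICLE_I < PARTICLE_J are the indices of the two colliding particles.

Answer: 4/3 0 1

Derivation:
Pair (0,1): pos 2,6 vel -1,-4 -> gap=4, closing at 3/unit, collide at t=4/3
Pair (1,2): pos 6,14 vel -4,0 -> not approaching (rel speed -4 <= 0)
Earliest collision: t=4/3 between 0 and 1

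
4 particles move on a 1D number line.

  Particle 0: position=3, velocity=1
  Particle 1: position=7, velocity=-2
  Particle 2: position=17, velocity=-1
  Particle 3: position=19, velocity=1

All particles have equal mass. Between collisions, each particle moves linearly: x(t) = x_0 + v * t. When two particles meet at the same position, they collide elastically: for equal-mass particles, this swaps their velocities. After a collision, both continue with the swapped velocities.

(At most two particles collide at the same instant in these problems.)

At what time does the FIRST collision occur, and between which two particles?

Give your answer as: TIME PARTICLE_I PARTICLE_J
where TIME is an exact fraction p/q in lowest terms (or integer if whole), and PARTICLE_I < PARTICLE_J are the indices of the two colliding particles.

Answer: 4/3 0 1

Derivation:
Pair (0,1): pos 3,7 vel 1,-2 -> gap=4, closing at 3/unit, collide at t=4/3
Pair (1,2): pos 7,17 vel -2,-1 -> not approaching (rel speed -1 <= 0)
Pair (2,3): pos 17,19 vel -1,1 -> not approaching (rel speed -2 <= 0)
Earliest collision: t=4/3 between 0 and 1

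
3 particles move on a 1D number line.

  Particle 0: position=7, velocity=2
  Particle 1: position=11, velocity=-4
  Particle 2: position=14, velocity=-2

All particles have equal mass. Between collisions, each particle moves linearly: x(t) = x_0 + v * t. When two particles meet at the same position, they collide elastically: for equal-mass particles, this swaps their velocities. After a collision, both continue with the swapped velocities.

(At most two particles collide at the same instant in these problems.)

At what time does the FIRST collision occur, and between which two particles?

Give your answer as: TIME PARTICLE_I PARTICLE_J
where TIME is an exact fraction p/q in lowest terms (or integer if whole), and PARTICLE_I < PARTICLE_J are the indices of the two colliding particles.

Answer: 2/3 0 1

Derivation:
Pair (0,1): pos 7,11 vel 2,-4 -> gap=4, closing at 6/unit, collide at t=2/3
Pair (1,2): pos 11,14 vel -4,-2 -> not approaching (rel speed -2 <= 0)
Earliest collision: t=2/3 between 0 and 1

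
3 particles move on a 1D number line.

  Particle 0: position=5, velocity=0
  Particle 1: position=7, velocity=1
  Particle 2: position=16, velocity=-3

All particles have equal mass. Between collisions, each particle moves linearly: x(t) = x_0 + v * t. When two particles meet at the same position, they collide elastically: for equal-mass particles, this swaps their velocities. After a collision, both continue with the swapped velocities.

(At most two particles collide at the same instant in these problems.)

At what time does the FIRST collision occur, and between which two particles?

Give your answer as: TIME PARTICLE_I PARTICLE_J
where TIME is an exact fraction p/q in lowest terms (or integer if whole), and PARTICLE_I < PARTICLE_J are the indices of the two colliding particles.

Pair (0,1): pos 5,7 vel 0,1 -> not approaching (rel speed -1 <= 0)
Pair (1,2): pos 7,16 vel 1,-3 -> gap=9, closing at 4/unit, collide at t=9/4
Earliest collision: t=9/4 between 1 and 2

Answer: 9/4 1 2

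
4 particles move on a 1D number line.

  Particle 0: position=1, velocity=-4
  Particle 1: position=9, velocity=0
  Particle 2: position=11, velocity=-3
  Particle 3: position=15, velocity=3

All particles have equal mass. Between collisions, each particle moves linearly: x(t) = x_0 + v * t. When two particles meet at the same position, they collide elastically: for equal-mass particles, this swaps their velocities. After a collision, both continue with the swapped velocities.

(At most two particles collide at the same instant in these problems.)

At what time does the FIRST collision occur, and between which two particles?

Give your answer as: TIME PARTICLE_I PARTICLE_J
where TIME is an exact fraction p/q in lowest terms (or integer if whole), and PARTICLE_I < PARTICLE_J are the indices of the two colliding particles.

Pair (0,1): pos 1,9 vel -4,0 -> not approaching (rel speed -4 <= 0)
Pair (1,2): pos 9,11 vel 0,-3 -> gap=2, closing at 3/unit, collide at t=2/3
Pair (2,3): pos 11,15 vel -3,3 -> not approaching (rel speed -6 <= 0)
Earliest collision: t=2/3 between 1 and 2

Answer: 2/3 1 2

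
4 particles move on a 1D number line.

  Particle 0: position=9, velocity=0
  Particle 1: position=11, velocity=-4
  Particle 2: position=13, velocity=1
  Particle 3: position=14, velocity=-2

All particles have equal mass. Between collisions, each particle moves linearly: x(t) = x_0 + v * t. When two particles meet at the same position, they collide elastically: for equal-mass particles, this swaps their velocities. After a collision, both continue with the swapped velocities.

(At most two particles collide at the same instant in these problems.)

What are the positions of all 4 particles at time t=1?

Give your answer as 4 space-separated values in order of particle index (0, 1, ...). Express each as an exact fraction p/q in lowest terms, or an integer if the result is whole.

Answer: 7 9 12 14

Derivation:
Collision at t=1/3: particles 2 and 3 swap velocities; positions: p0=9 p1=29/3 p2=40/3 p3=40/3; velocities now: v0=0 v1=-4 v2=-2 v3=1
Collision at t=1/2: particles 0 and 1 swap velocities; positions: p0=9 p1=9 p2=13 p3=27/2; velocities now: v0=-4 v1=0 v2=-2 v3=1
Advance to t=1 (no further collisions before then); velocities: v0=-4 v1=0 v2=-2 v3=1; positions = 7 9 12 14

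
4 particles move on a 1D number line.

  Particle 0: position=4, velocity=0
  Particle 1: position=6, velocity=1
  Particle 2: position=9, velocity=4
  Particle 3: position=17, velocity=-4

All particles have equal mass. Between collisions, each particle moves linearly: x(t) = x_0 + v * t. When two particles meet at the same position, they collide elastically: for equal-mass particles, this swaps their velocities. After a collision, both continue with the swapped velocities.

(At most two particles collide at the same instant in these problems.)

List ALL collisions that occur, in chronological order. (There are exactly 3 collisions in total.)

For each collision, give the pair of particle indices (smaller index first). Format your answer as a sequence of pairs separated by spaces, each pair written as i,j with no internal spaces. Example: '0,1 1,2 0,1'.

Collision at t=1: particles 2 and 3 swap velocities; positions: p0=4 p1=7 p2=13 p3=13; velocities now: v0=0 v1=1 v2=-4 v3=4
Collision at t=11/5: particles 1 and 2 swap velocities; positions: p0=4 p1=41/5 p2=41/5 p3=89/5; velocities now: v0=0 v1=-4 v2=1 v3=4
Collision at t=13/4: particles 0 and 1 swap velocities; positions: p0=4 p1=4 p2=37/4 p3=22; velocities now: v0=-4 v1=0 v2=1 v3=4

Answer: 2,3 1,2 0,1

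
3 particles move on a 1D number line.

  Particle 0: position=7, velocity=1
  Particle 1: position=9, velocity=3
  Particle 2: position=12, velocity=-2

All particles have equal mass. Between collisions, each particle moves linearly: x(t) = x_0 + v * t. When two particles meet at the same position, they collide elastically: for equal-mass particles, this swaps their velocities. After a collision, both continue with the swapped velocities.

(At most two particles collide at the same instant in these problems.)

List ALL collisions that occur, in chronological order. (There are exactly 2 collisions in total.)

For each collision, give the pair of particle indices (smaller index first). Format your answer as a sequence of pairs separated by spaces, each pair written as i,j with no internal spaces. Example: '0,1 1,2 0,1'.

Answer: 1,2 0,1

Derivation:
Collision at t=3/5: particles 1 and 2 swap velocities; positions: p0=38/5 p1=54/5 p2=54/5; velocities now: v0=1 v1=-2 v2=3
Collision at t=5/3: particles 0 and 1 swap velocities; positions: p0=26/3 p1=26/3 p2=14; velocities now: v0=-2 v1=1 v2=3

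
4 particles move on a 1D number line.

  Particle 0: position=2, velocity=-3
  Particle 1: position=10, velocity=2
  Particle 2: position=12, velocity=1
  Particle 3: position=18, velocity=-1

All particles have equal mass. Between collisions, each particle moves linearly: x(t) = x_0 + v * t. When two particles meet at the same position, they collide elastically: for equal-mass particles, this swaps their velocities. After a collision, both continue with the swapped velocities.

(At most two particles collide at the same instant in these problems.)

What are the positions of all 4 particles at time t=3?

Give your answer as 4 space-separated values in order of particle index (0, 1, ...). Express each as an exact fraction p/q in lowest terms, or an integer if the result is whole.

Answer: -7 15 15 16

Derivation:
Collision at t=2: particles 1 and 2 swap velocities; positions: p0=-4 p1=14 p2=14 p3=16; velocities now: v0=-3 v1=1 v2=2 v3=-1
Collision at t=8/3: particles 2 and 3 swap velocities; positions: p0=-6 p1=44/3 p2=46/3 p3=46/3; velocities now: v0=-3 v1=1 v2=-1 v3=2
Collision at t=3: particles 1 and 2 swap velocities; positions: p0=-7 p1=15 p2=15 p3=16; velocities now: v0=-3 v1=-1 v2=1 v3=2
Advance to t=3 (no further collisions before then); velocities: v0=-3 v1=-1 v2=1 v3=2; positions = -7 15 15 16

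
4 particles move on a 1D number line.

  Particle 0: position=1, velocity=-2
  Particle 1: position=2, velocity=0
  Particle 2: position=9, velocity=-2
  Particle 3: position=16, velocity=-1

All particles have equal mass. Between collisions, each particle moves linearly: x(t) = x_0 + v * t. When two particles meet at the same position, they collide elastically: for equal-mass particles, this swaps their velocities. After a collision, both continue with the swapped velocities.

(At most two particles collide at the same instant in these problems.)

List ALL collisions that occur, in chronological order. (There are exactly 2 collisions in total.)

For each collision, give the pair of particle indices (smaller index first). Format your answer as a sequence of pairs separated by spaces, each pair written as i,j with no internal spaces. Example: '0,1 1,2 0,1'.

Collision at t=7/2: particles 1 and 2 swap velocities; positions: p0=-6 p1=2 p2=2 p3=25/2; velocities now: v0=-2 v1=-2 v2=0 v3=-1
Collision at t=14: particles 2 and 3 swap velocities; positions: p0=-27 p1=-19 p2=2 p3=2; velocities now: v0=-2 v1=-2 v2=-1 v3=0

Answer: 1,2 2,3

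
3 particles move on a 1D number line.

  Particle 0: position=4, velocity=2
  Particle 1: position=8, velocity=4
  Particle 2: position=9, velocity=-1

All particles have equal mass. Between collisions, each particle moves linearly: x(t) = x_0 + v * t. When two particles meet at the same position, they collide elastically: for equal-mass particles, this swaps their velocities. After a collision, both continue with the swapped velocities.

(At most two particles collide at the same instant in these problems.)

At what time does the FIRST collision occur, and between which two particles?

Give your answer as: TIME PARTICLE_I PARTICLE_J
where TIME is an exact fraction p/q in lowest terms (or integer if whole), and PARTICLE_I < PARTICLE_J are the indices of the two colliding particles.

Pair (0,1): pos 4,8 vel 2,4 -> not approaching (rel speed -2 <= 0)
Pair (1,2): pos 8,9 vel 4,-1 -> gap=1, closing at 5/unit, collide at t=1/5
Earliest collision: t=1/5 between 1 and 2

Answer: 1/5 1 2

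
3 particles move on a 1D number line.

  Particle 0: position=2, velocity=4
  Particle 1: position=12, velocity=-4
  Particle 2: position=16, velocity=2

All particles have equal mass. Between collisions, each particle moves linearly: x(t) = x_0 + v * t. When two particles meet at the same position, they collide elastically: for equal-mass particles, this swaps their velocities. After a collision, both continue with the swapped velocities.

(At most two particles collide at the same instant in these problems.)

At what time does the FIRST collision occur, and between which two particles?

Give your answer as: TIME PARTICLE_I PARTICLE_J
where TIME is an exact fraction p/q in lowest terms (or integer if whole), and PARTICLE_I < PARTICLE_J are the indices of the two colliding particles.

Answer: 5/4 0 1

Derivation:
Pair (0,1): pos 2,12 vel 4,-4 -> gap=10, closing at 8/unit, collide at t=5/4
Pair (1,2): pos 12,16 vel -4,2 -> not approaching (rel speed -6 <= 0)
Earliest collision: t=5/4 between 0 and 1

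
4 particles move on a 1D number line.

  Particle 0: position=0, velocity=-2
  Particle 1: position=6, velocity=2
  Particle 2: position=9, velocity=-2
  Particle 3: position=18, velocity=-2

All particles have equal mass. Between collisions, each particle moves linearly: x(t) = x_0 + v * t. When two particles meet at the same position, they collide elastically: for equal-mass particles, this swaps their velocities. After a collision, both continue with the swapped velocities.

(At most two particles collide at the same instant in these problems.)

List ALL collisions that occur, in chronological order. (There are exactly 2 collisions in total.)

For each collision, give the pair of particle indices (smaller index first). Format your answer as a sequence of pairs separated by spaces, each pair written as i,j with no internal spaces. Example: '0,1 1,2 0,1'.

Collision at t=3/4: particles 1 and 2 swap velocities; positions: p0=-3/2 p1=15/2 p2=15/2 p3=33/2; velocities now: v0=-2 v1=-2 v2=2 v3=-2
Collision at t=3: particles 2 and 3 swap velocities; positions: p0=-6 p1=3 p2=12 p3=12; velocities now: v0=-2 v1=-2 v2=-2 v3=2

Answer: 1,2 2,3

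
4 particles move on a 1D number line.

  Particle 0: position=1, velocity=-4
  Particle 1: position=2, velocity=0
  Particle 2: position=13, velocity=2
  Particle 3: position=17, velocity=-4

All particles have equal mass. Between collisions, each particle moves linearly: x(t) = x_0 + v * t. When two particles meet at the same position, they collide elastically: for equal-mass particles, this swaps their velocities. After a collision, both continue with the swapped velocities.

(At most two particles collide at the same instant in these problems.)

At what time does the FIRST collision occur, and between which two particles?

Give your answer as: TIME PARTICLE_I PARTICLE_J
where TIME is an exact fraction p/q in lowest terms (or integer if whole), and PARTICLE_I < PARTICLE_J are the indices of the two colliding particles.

Answer: 2/3 2 3

Derivation:
Pair (0,1): pos 1,2 vel -4,0 -> not approaching (rel speed -4 <= 0)
Pair (1,2): pos 2,13 vel 0,2 -> not approaching (rel speed -2 <= 0)
Pair (2,3): pos 13,17 vel 2,-4 -> gap=4, closing at 6/unit, collide at t=2/3
Earliest collision: t=2/3 between 2 and 3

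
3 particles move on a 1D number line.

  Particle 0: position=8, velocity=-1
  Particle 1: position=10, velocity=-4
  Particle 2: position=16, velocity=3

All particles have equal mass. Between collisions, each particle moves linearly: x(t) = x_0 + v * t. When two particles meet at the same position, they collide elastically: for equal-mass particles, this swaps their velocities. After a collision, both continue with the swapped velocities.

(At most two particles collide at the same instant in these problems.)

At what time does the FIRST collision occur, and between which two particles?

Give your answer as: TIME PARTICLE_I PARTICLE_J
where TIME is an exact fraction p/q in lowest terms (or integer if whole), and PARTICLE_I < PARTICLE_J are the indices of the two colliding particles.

Pair (0,1): pos 8,10 vel -1,-4 -> gap=2, closing at 3/unit, collide at t=2/3
Pair (1,2): pos 10,16 vel -4,3 -> not approaching (rel speed -7 <= 0)
Earliest collision: t=2/3 between 0 and 1

Answer: 2/3 0 1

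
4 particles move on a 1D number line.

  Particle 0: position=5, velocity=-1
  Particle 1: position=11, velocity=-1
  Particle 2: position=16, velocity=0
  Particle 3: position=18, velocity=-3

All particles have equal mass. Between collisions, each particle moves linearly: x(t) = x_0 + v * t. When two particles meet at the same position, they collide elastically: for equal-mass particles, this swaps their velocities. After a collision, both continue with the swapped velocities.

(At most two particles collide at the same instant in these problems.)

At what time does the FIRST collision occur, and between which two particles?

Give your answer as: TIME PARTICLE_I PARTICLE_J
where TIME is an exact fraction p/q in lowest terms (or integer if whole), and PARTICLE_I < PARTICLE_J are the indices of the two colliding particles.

Pair (0,1): pos 5,11 vel -1,-1 -> not approaching (rel speed 0 <= 0)
Pair (1,2): pos 11,16 vel -1,0 -> not approaching (rel speed -1 <= 0)
Pair (2,3): pos 16,18 vel 0,-3 -> gap=2, closing at 3/unit, collide at t=2/3
Earliest collision: t=2/3 between 2 and 3

Answer: 2/3 2 3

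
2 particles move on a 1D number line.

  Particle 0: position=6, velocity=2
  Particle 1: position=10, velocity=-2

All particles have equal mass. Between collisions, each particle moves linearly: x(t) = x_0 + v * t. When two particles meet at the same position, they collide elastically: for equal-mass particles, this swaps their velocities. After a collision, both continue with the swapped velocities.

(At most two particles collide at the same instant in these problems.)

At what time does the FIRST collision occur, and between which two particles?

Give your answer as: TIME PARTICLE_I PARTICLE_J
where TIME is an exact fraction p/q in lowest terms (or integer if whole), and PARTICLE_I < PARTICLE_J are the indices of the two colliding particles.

Answer: 1 0 1

Derivation:
Pair (0,1): pos 6,10 vel 2,-2 -> gap=4, closing at 4/unit, collide at t=1
Earliest collision: t=1 between 0 and 1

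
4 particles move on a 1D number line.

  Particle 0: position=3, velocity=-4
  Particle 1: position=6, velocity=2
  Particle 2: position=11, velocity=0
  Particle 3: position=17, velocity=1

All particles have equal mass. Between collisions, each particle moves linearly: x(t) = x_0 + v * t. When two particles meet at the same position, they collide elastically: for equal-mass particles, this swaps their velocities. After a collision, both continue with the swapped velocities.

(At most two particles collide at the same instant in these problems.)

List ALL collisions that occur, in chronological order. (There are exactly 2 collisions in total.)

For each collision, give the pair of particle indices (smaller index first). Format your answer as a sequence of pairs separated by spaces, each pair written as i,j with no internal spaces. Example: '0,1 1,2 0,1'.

Collision at t=5/2: particles 1 and 2 swap velocities; positions: p0=-7 p1=11 p2=11 p3=39/2; velocities now: v0=-4 v1=0 v2=2 v3=1
Collision at t=11: particles 2 and 3 swap velocities; positions: p0=-41 p1=11 p2=28 p3=28; velocities now: v0=-4 v1=0 v2=1 v3=2

Answer: 1,2 2,3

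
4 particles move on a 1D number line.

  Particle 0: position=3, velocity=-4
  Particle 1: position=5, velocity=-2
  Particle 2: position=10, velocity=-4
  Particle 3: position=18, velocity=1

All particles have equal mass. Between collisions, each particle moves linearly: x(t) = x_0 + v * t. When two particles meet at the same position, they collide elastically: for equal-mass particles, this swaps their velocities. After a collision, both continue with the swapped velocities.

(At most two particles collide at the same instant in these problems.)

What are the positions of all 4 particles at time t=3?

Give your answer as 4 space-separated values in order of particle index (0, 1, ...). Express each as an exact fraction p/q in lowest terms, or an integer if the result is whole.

Answer: -9 -2 -1 21

Derivation:
Collision at t=5/2: particles 1 and 2 swap velocities; positions: p0=-7 p1=0 p2=0 p3=41/2; velocities now: v0=-4 v1=-4 v2=-2 v3=1
Advance to t=3 (no further collisions before then); velocities: v0=-4 v1=-4 v2=-2 v3=1; positions = -9 -2 -1 21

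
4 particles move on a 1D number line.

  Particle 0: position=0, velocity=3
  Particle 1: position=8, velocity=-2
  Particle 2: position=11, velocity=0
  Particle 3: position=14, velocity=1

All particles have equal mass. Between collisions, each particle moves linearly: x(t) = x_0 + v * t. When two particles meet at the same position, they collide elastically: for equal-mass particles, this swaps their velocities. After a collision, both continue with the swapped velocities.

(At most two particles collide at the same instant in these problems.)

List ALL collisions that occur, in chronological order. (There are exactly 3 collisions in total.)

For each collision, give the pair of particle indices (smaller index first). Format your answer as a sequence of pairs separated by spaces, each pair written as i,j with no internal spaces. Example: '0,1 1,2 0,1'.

Answer: 0,1 1,2 2,3

Derivation:
Collision at t=8/5: particles 0 and 1 swap velocities; positions: p0=24/5 p1=24/5 p2=11 p3=78/5; velocities now: v0=-2 v1=3 v2=0 v3=1
Collision at t=11/3: particles 1 and 2 swap velocities; positions: p0=2/3 p1=11 p2=11 p3=53/3; velocities now: v0=-2 v1=0 v2=3 v3=1
Collision at t=7: particles 2 and 3 swap velocities; positions: p0=-6 p1=11 p2=21 p3=21; velocities now: v0=-2 v1=0 v2=1 v3=3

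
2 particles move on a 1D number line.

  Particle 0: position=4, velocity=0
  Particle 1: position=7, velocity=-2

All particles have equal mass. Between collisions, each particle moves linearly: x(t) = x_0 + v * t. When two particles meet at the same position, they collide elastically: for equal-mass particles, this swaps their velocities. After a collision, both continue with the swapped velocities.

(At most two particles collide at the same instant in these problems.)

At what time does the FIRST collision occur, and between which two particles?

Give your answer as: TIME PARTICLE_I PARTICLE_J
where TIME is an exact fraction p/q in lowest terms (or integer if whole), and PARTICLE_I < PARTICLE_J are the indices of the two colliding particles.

Pair (0,1): pos 4,7 vel 0,-2 -> gap=3, closing at 2/unit, collide at t=3/2
Earliest collision: t=3/2 between 0 and 1

Answer: 3/2 0 1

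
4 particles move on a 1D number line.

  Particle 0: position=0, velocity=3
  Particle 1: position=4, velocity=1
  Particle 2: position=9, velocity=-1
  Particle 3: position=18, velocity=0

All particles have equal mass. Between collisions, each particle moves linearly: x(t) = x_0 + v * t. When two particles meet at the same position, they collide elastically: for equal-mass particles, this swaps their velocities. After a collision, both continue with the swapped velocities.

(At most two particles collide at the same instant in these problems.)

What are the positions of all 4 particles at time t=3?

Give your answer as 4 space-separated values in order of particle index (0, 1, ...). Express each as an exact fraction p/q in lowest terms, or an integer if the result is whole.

Answer: 6 7 9 18

Derivation:
Collision at t=2: particles 0 and 1 swap velocities; positions: p0=6 p1=6 p2=7 p3=18; velocities now: v0=1 v1=3 v2=-1 v3=0
Collision at t=9/4: particles 1 and 2 swap velocities; positions: p0=25/4 p1=27/4 p2=27/4 p3=18; velocities now: v0=1 v1=-1 v2=3 v3=0
Collision at t=5/2: particles 0 and 1 swap velocities; positions: p0=13/2 p1=13/2 p2=15/2 p3=18; velocities now: v0=-1 v1=1 v2=3 v3=0
Advance to t=3 (no further collisions before then); velocities: v0=-1 v1=1 v2=3 v3=0; positions = 6 7 9 18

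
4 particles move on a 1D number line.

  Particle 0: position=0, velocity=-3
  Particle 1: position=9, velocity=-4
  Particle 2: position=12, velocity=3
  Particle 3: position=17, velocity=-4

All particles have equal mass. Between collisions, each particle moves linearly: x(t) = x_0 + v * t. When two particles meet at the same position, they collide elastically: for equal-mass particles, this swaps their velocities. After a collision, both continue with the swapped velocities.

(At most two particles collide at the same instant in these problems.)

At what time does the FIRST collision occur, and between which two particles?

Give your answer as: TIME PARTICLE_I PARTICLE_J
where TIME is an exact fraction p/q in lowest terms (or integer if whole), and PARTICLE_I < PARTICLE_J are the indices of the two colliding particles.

Answer: 5/7 2 3

Derivation:
Pair (0,1): pos 0,9 vel -3,-4 -> gap=9, closing at 1/unit, collide at t=9
Pair (1,2): pos 9,12 vel -4,3 -> not approaching (rel speed -7 <= 0)
Pair (2,3): pos 12,17 vel 3,-4 -> gap=5, closing at 7/unit, collide at t=5/7
Earliest collision: t=5/7 between 2 and 3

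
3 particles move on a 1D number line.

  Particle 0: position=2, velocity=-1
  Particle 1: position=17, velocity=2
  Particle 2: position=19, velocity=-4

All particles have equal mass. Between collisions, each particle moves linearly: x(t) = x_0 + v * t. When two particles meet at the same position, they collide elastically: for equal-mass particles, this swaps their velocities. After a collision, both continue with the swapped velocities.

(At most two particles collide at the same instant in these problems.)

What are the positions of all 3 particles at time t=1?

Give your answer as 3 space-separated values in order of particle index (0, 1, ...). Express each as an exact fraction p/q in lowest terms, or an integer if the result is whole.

Answer: 1 15 19

Derivation:
Collision at t=1/3: particles 1 and 2 swap velocities; positions: p0=5/3 p1=53/3 p2=53/3; velocities now: v0=-1 v1=-4 v2=2
Advance to t=1 (no further collisions before then); velocities: v0=-1 v1=-4 v2=2; positions = 1 15 19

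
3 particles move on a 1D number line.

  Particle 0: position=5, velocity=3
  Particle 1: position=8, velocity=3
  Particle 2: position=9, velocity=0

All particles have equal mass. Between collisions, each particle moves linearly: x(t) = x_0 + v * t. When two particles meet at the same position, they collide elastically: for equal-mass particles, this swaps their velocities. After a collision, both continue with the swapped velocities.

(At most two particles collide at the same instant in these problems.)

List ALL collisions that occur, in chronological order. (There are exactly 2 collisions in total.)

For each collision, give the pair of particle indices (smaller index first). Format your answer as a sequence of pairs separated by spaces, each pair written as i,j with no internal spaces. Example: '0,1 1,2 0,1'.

Collision at t=1/3: particles 1 and 2 swap velocities; positions: p0=6 p1=9 p2=9; velocities now: v0=3 v1=0 v2=3
Collision at t=4/3: particles 0 and 1 swap velocities; positions: p0=9 p1=9 p2=12; velocities now: v0=0 v1=3 v2=3

Answer: 1,2 0,1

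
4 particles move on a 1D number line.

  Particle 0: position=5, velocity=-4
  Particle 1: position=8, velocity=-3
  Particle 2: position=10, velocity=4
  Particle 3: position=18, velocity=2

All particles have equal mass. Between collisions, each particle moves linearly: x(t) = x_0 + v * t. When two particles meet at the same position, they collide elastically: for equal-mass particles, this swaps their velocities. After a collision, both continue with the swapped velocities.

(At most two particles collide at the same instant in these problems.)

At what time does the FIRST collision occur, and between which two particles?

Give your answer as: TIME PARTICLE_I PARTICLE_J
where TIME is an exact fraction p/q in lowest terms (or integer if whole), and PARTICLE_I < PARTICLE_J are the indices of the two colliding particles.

Pair (0,1): pos 5,8 vel -4,-3 -> not approaching (rel speed -1 <= 0)
Pair (1,2): pos 8,10 vel -3,4 -> not approaching (rel speed -7 <= 0)
Pair (2,3): pos 10,18 vel 4,2 -> gap=8, closing at 2/unit, collide at t=4
Earliest collision: t=4 between 2 and 3

Answer: 4 2 3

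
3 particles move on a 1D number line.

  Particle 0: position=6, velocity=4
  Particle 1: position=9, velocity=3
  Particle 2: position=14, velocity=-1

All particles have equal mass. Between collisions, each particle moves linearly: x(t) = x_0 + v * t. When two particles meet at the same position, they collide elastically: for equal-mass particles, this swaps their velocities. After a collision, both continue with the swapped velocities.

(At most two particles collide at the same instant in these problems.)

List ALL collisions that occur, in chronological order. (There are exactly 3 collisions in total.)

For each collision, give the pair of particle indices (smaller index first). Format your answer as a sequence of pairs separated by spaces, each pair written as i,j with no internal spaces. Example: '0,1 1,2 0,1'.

Answer: 1,2 0,1 1,2

Derivation:
Collision at t=5/4: particles 1 and 2 swap velocities; positions: p0=11 p1=51/4 p2=51/4; velocities now: v0=4 v1=-1 v2=3
Collision at t=8/5: particles 0 and 1 swap velocities; positions: p0=62/5 p1=62/5 p2=69/5; velocities now: v0=-1 v1=4 v2=3
Collision at t=3: particles 1 and 2 swap velocities; positions: p0=11 p1=18 p2=18; velocities now: v0=-1 v1=3 v2=4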